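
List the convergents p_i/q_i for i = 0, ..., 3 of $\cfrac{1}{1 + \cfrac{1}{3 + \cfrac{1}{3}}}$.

0/1, 1/1, 3/4, 10/13

Using the convergent recurrence p_i = a_i*p_{i-1} + p_{i-2}, q_i = a_i*q_{i-1} + q_{i-2} with p_{-2}=0, p_{-1}=1, q_{-2}=1, q_{-1}=0:
  i=0: a_0=0, p_0 = 0*1 + 0 = 0, q_0 = 0*0 + 1 = 1.
  i=1: a_1=1, p_1 = 1*0 + 1 = 1, q_1 = 1*1 + 0 = 1.
  i=2: a_2=3, p_2 = 3*1 + 0 = 3, q_2 = 3*1 + 1 = 4.
  i=3: a_3=3, p_3 = 3*3 + 1 = 10, q_3 = 3*4 + 1 = 13.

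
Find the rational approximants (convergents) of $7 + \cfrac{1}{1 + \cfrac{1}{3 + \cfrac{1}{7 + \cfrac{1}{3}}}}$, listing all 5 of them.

7/1, 8/1, 31/4, 225/29, 706/91

Using the convergent recurrence p_i = a_i*p_{i-1} + p_{i-2}, q_i = a_i*q_{i-1} + q_{i-2} with p_{-2}=0, p_{-1}=1, q_{-2}=1, q_{-1}=0:
  i=0: a_0=7, p_0 = 7*1 + 0 = 7, q_0 = 7*0 + 1 = 1.
  i=1: a_1=1, p_1 = 1*7 + 1 = 8, q_1 = 1*1 + 0 = 1.
  i=2: a_2=3, p_2 = 3*8 + 7 = 31, q_2 = 3*1 + 1 = 4.
  i=3: a_3=7, p_3 = 7*31 + 8 = 225, q_3 = 7*4 + 1 = 29.
  i=4: a_4=3, p_4 = 3*225 + 31 = 706, q_4 = 3*29 + 4 = 91.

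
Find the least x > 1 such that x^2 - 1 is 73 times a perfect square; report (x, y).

(x, y) = (2281249, 267000)

First expand sqrt(73) as a continued fraction. With x_i = (sqrt(73) + m_i)/d_i and (m_0, d_0) = (0, 1): a_0 = floor(sqrt(73)) = 8, since 8^2 = 64 <= 73 < 81 = 9^2.
Iterate m_{i+1} = d_i*a_i - m_i, d_{i+1} = (73 - m_{i+1}^2)/d_i, a_{i+1} = floor((a_0 + m_{i+1})/d_{i+1}):
  m_1 = 1*8 - 0 = 8, d_1 = (73 - 8^2)/1 = 9/1 = 9, a_1 = floor((8 + 8)/9) = 1.
  m_2 = 9*1 - 8 = 1, d_2 = (73 - 1^2)/9 = 72/9 = 8, a_2 = floor((8 + 1)/8) = 1.
  m_3 = 8*1 - 1 = 7, d_3 = (73 - 7^2)/8 = 24/8 = 3, a_3 = floor((8 + 7)/3) = 5.
  m_4 = 3*5 - 7 = 8, d_4 = (73 - 8^2)/3 = 9/3 = 3, a_4 = floor((8 + 8)/3) = 5.
  m_5 = 3*5 - 8 = 7, d_5 = (73 - 7^2)/3 = 24/3 = 8, a_5 = floor((8 + 7)/8) = 1.
  m_6 = 8*1 - 7 = 1, d_6 = (73 - 1^2)/8 = 72/8 = 9, a_6 = floor((8 + 1)/9) = 1.
  m_7 = 9*1 - 1 = 8, d_7 = (73 - 8^2)/9 = 9/9 = 1, a_7 = floor((8 + 8)/1) = 16.
  m_8 = 1*16 - 8 = 8, d_8 = (73 - 8^2)/1 = 9/1 = 9: (m_8, d_8) = (m_1, d_1) = (8, 9), so from here the quotients repeat a_1, ..., a_7; the period length is 7.
So sqrt(73) = [8; (1, 1, 5, 5, 1, 1, 16)] with period length k = 7.
k is odd, so (p_{k-1}, q_{k-1}) only solves x^2 - 73y^2 = -1 and the fundamental solution of x^2 - 73y^2 = 1 is (p_{2k-1}, q_{2k-1}) = (p_13, q_13); compute convergents through index 13, running through the period twice.
Convergents (p_i = a_i*p_{i-1} + p_{i-2}, q_i = a_i*q_{i-1} + q_{i-2} with p_{-2}=0, p_{-1}=1, q_{-2}=1, q_{-1}=0):
  i=0: a_0=8, p_0 = 8*1 + 0 = 8, q_0 = 8*0 + 1 = 1.
  i=1: a_1=1, p_1 = 1*8 + 1 = 9, q_1 = 1*1 + 0 = 1.
  i=2: a_2=1, p_2 = 1*9 + 8 = 17, q_2 = 1*1 + 1 = 2.
  i=3: a_3=5, p_3 = 5*17 + 9 = 94, q_3 = 5*2 + 1 = 11.
  i=4: a_4=5, p_4 = 5*94 + 17 = 487, q_4 = 5*11 + 2 = 57.
  i=5: a_5=1, p_5 = 1*487 + 94 = 581, q_5 = 1*57 + 11 = 68.
  i=6: a_6=1, p_6 = 1*581 + 487 = 1068, q_6 = 1*68 + 57 = 125.
  i=7: a_7=16, p_7 = 16*1068 + 581 = 17669, q_7 = 16*125 + 68 = 2068.
  i=8: a_8=1, p_8 = 1*17669 + 1068 = 18737, q_8 = 1*2068 + 125 = 2193.
  i=9: a_9=1, p_9 = 1*18737 + 17669 = 36406, q_9 = 1*2193 + 2068 = 4261.
  i=10: a_10=5, p_10 = 5*36406 + 18737 = 200767, q_10 = 5*4261 + 2193 = 23498.
  i=11: a_11=5, p_11 = 5*200767 + 36406 = 1040241, q_11 = 5*23498 + 4261 = 121751.
  i=12: a_12=1, p_12 = 1*1040241 + 200767 = 1241008, q_12 = 1*121751 + 23498 = 145249.
  i=13: a_13=1, p_13 = 1*1241008 + 1040241 = 2281249, q_13 = 1*145249 + 121751 = 267000.
Indeed p_6^2 - 73*q_6^2 = 1140624 - 1140625 = -1, not +1.
Check: 2281249^2 - 73*267000^2 = 5204097000001 - 5204097000000 = 1, so (x, y) = (2281249, 267000) solves the equation, and by the theorem it is the least positive solution.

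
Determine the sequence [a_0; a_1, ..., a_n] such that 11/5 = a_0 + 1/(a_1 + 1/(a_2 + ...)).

Run the Euclidean algorithm on 11 and 5; the successive quotients are the partial quotients a_0, a_1, ... (each step inverts the fractional part left over by the previous one):
  11 = 2*5 + 1, so a_0 = 2.
  5 = 5*1 + 0, so a_1 = 5.
The remainder reaches 0 after 2 divisions, so the expansion has 2 partial quotients, read off in order.

[2; 5]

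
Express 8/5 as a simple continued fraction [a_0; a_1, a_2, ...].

[1; 1, 1, 2]

Run the Euclidean algorithm on 8 and 5; the successive quotients are the partial quotients a_0, a_1, ... (each step inverts the fractional part left over by the previous one):
  8 = 1*5 + 3, so a_0 = 1.
  5 = 1*3 + 2, so a_1 = 1.
  3 = 1*2 + 1, so a_2 = 1.
  2 = 2*1 + 0, so a_3 = 2.
The remainder reaches 0 after 4 divisions, so the expansion has 4 partial quotients, read off in order.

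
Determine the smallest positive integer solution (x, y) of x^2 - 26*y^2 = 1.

(x, y) = (51, 10)

First expand sqrt(26) as a continued fraction. With x_i = (sqrt(26) + m_i)/d_i and (m_0, d_0) = (0, 1): a_0 = floor(sqrt(26)) = 5, since 5^2 = 25 <= 26 < 36 = 6^2.
Iterate m_{i+1} = d_i*a_i - m_i, d_{i+1} = (26 - m_{i+1}^2)/d_i, a_{i+1} = floor((a_0 + m_{i+1})/d_{i+1}):
  m_1 = 1*5 - 0 = 5, d_1 = (26 - 5^2)/1 = 1/1 = 1, a_1 = floor((5 + 5)/1) = 10.
  m_2 = 1*10 - 5 = 5, d_2 = (26 - 5^2)/1 = 1/1 = 1: (m_2, d_2) = (m_1, d_1) = (5, 1), so from here the quotient a_1 repeats; the period length is 1.
So sqrt(26) = [5; (10)] with period length k = 1.
k is odd, so (p_{k-1}, q_{k-1}) only solves x^2 - 26y^2 = -1 and the fundamental solution of x^2 - 26y^2 = 1 is (p_{2k-1}, q_{2k-1}) = (p_1, q_1); compute convergents through index 1, running through the period twice.
Convergents (p_i = a_i*p_{i-1} + p_{i-2}, q_i = a_i*q_{i-1} + q_{i-2} with p_{-2}=0, p_{-1}=1, q_{-2}=1, q_{-1}=0):
  i=0: a_0=5, p_0 = 5*1 + 0 = 5, q_0 = 5*0 + 1 = 1.
  i=1: a_1=10, p_1 = 10*5 + 1 = 51, q_1 = 10*1 + 0 = 10.
Indeed p_0^2 - 26*q_0^2 = 25 - 26 = -1, not +1.
Check: 51^2 - 26*10^2 = 2601 - 2600 = 1, so (x, y) = (51, 10) solves the equation, and by the theorem it is the least positive solution.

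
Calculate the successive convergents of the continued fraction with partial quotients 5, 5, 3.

5/1, 26/5, 83/16

Using the convergent recurrence p_i = a_i*p_{i-1} + p_{i-2}, q_i = a_i*q_{i-1} + q_{i-2} with p_{-2}=0, p_{-1}=1, q_{-2}=1, q_{-1}=0:
  i=0: a_0=5, p_0 = 5*1 + 0 = 5, q_0 = 5*0 + 1 = 1.
  i=1: a_1=5, p_1 = 5*5 + 1 = 26, q_1 = 5*1 + 0 = 5.
  i=2: a_2=3, p_2 = 3*26 + 5 = 83, q_2 = 3*5 + 1 = 16.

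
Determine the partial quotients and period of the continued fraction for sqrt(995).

[31; (1, 1, 5, 4, 3, 12, 3, 4, 5, 1, 1, 62)]

Write x_i = (sqrt(995) + m_i)/d_i with (m_0, d_0) = (0, 1). a_0 = floor(sqrt(995)) = 31, since 31^2 = 961 <= 995 < 1024 = 32^2.
Iterate m_{i+1} = d_i*a_i - m_i, d_{i+1} = (995 - m_{i+1}^2)/d_i, a_{i+1} = floor((a_0 + m_{i+1})/d_{i+1}):
  m_1 = 1*31 - 0 = 31, d_1 = (995 - 31^2)/1 = 34/1 = 34, a_1 = floor((31 + 31)/34) = 1.
  m_2 = 34*1 - 31 = 3, d_2 = (995 - 3^2)/34 = 986/34 = 29, a_2 = floor((31 + 3)/29) = 1.
  m_3 = 29*1 - 3 = 26, d_3 = (995 - 26^2)/29 = 319/29 = 11, a_3 = floor((31 + 26)/11) = 5.
  m_4 = 11*5 - 26 = 29, d_4 = (995 - 29^2)/11 = 154/11 = 14, a_4 = floor((31 + 29)/14) = 4.
  m_5 = 14*4 - 29 = 27, d_5 = (995 - 27^2)/14 = 266/14 = 19, a_5 = floor((31 + 27)/19) = 3.
  m_6 = 19*3 - 27 = 30, d_6 = (995 - 30^2)/19 = 95/19 = 5, a_6 = floor((31 + 30)/5) = 12.
  m_7 = 5*12 - 30 = 30, d_7 = (995 - 30^2)/5 = 95/5 = 19, a_7 = floor((31 + 30)/19) = 3.
  m_8 = 19*3 - 30 = 27, d_8 = (995 - 27^2)/19 = 266/19 = 14, a_8 = floor((31 + 27)/14) = 4.
  m_9 = 14*4 - 27 = 29, d_9 = (995 - 29^2)/14 = 154/14 = 11, a_9 = floor((31 + 29)/11) = 5.
  m_10 = 11*5 - 29 = 26, d_10 = (995 - 26^2)/11 = 319/11 = 29, a_10 = floor((31 + 26)/29) = 1.
  m_11 = 29*1 - 26 = 3, d_11 = (995 - 3^2)/29 = 986/29 = 34, a_11 = floor((31 + 3)/34) = 1.
  m_12 = 34*1 - 3 = 31, d_12 = (995 - 31^2)/34 = 34/34 = 1, a_12 = floor((31 + 31)/1) = 62.
  m_13 = 1*62 - 31 = 31, d_13 = (995 - 31^2)/1 = 34/1 = 34: (m_13, d_13) = (m_1, d_1) = (31, 34), so from here the quotients repeat a_1, ..., a_12; the period length is 12.
Hence the expansion of sqrt(995) is a_0 = 31 followed by the repeating block 1, 1, 5, 4, 3, 12, 3, 4, 5, 1, 1, 62 (period 12).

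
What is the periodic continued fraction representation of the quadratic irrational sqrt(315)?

[17; (1, 2, 1, 34)]

Write x_i = (sqrt(315) + m_i)/d_i with (m_0, d_0) = (0, 1). a_0 = floor(sqrt(315)) = 17, since 17^2 = 289 <= 315 < 324 = 18^2.
Iterate m_{i+1} = d_i*a_i - m_i, d_{i+1} = (315 - m_{i+1}^2)/d_i, a_{i+1} = floor((a_0 + m_{i+1})/d_{i+1}):
  m_1 = 1*17 - 0 = 17, d_1 = (315 - 17^2)/1 = 26/1 = 26, a_1 = floor((17 + 17)/26) = 1.
  m_2 = 26*1 - 17 = 9, d_2 = (315 - 9^2)/26 = 234/26 = 9, a_2 = floor((17 + 9)/9) = 2.
  m_3 = 9*2 - 9 = 9, d_3 = (315 - 9^2)/9 = 234/9 = 26, a_3 = floor((17 + 9)/26) = 1.
  m_4 = 26*1 - 9 = 17, d_4 = (315 - 17^2)/26 = 26/26 = 1, a_4 = floor((17 + 17)/1) = 34.
  m_5 = 1*34 - 17 = 17, d_5 = (315 - 17^2)/1 = 26/1 = 26: (m_5, d_5) = (m_1, d_1) = (17, 26), so from here the quotients repeat a_1, ..., a_4; the period length is 4.
Hence the expansion of sqrt(315) is a_0 = 17 followed by the repeating block 1, 2, 1, 34 (period 4).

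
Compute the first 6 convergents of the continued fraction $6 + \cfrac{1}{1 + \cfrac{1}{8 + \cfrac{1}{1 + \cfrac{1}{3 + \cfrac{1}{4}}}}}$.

6/1, 7/1, 62/9, 69/10, 269/39, 1145/166

Using the convergent recurrence p_i = a_i*p_{i-1} + p_{i-2}, q_i = a_i*q_{i-1} + q_{i-2} with p_{-2}=0, p_{-1}=1, q_{-2}=1, q_{-1}=0:
  i=0: a_0=6, p_0 = 6*1 + 0 = 6, q_0 = 6*0 + 1 = 1.
  i=1: a_1=1, p_1 = 1*6 + 1 = 7, q_1 = 1*1 + 0 = 1.
  i=2: a_2=8, p_2 = 8*7 + 6 = 62, q_2 = 8*1 + 1 = 9.
  i=3: a_3=1, p_3 = 1*62 + 7 = 69, q_3 = 1*9 + 1 = 10.
  i=4: a_4=3, p_4 = 3*69 + 62 = 269, q_4 = 3*10 + 9 = 39.
  i=5: a_5=4, p_5 = 4*269 + 69 = 1145, q_5 = 4*39 + 10 = 166.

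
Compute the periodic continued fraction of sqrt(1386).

[37; (4, 2, 1, 2, 1, 2, 4, 74)]

Write x_i = (sqrt(1386) + m_i)/d_i with (m_0, d_0) = (0, 1). a_0 = floor(sqrt(1386)) = 37, since 37^2 = 1369 <= 1386 < 1444 = 38^2.
Iterate m_{i+1} = d_i*a_i - m_i, d_{i+1} = (1386 - m_{i+1}^2)/d_i, a_{i+1} = floor((a_0 + m_{i+1})/d_{i+1}):
  m_1 = 1*37 - 0 = 37, d_1 = (1386 - 37^2)/1 = 17/1 = 17, a_1 = floor((37 + 37)/17) = 4.
  m_2 = 17*4 - 37 = 31, d_2 = (1386 - 31^2)/17 = 425/17 = 25, a_2 = floor((37 + 31)/25) = 2.
  m_3 = 25*2 - 31 = 19, d_3 = (1386 - 19^2)/25 = 1025/25 = 41, a_3 = floor((37 + 19)/41) = 1.
  m_4 = 41*1 - 19 = 22, d_4 = (1386 - 22^2)/41 = 902/41 = 22, a_4 = floor((37 + 22)/22) = 2.
  m_5 = 22*2 - 22 = 22, d_5 = (1386 - 22^2)/22 = 902/22 = 41, a_5 = floor((37 + 22)/41) = 1.
  m_6 = 41*1 - 22 = 19, d_6 = (1386 - 19^2)/41 = 1025/41 = 25, a_6 = floor((37 + 19)/25) = 2.
  m_7 = 25*2 - 19 = 31, d_7 = (1386 - 31^2)/25 = 425/25 = 17, a_7 = floor((37 + 31)/17) = 4.
  m_8 = 17*4 - 31 = 37, d_8 = (1386 - 37^2)/17 = 17/17 = 1, a_8 = floor((37 + 37)/1) = 74.
  m_9 = 1*74 - 37 = 37, d_9 = (1386 - 37^2)/1 = 17/1 = 17: (m_9, d_9) = (m_1, d_1) = (37, 17), so from here the quotients repeat a_1, ..., a_8; the period length is 8.
Hence the expansion of sqrt(1386) is a_0 = 37 followed by the repeating block 4, 2, 1, 2, 1, 2, 4, 74 (period 8).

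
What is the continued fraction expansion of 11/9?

[1; 4, 2]

Run the Euclidean algorithm on 11 and 9; the successive quotients are the partial quotients a_0, a_1, ... (each step inverts the fractional part left over by the previous one):
  11 = 1*9 + 2, so a_0 = 1.
  9 = 4*2 + 1, so a_1 = 4.
  2 = 2*1 + 0, so a_2 = 2.
The remainder reaches 0 after 3 divisions, so the expansion has 3 partial quotients, read off in order.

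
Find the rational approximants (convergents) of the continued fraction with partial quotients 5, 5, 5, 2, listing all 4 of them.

Using the convergent recurrence p_i = a_i*p_{i-1} + p_{i-2}, q_i = a_i*q_{i-1} + q_{i-2} with p_{-2}=0, p_{-1}=1, q_{-2}=1, q_{-1}=0:
  i=0: a_0=5, p_0 = 5*1 + 0 = 5, q_0 = 5*0 + 1 = 1.
  i=1: a_1=5, p_1 = 5*5 + 1 = 26, q_1 = 5*1 + 0 = 5.
  i=2: a_2=5, p_2 = 5*26 + 5 = 135, q_2 = 5*5 + 1 = 26.
  i=3: a_3=2, p_3 = 2*135 + 26 = 296, q_3 = 2*26 + 5 = 57.

5/1, 26/5, 135/26, 296/57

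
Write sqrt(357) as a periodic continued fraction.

[18; (1, 8, 2, 8, 1, 36)]

Write x_i = (sqrt(357) + m_i)/d_i with (m_0, d_0) = (0, 1). a_0 = floor(sqrt(357)) = 18, since 18^2 = 324 <= 357 < 361 = 19^2.
Iterate m_{i+1} = d_i*a_i - m_i, d_{i+1} = (357 - m_{i+1}^2)/d_i, a_{i+1} = floor((a_0 + m_{i+1})/d_{i+1}):
  m_1 = 1*18 - 0 = 18, d_1 = (357 - 18^2)/1 = 33/1 = 33, a_1 = floor((18 + 18)/33) = 1.
  m_2 = 33*1 - 18 = 15, d_2 = (357 - 15^2)/33 = 132/33 = 4, a_2 = floor((18 + 15)/4) = 8.
  m_3 = 4*8 - 15 = 17, d_3 = (357 - 17^2)/4 = 68/4 = 17, a_3 = floor((18 + 17)/17) = 2.
  m_4 = 17*2 - 17 = 17, d_4 = (357 - 17^2)/17 = 68/17 = 4, a_4 = floor((18 + 17)/4) = 8.
  m_5 = 4*8 - 17 = 15, d_5 = (357 - 15^2)/4 = 132/4 = 33, a_5 = floor((18 + 15)/33) = 1.
  m_6 = 33*1 - 15 = 18, d_6 = (357 - 18^2)/33 = 33/33 = 1, a_6 = floor((18 + 18)/1) = 36.
  m_7 = 1*36 - 18 = 18, d_7 = (357 - 18^2)/1 = 33/1 = 33: (m_7, d_7) = (m_1, d_1) = (18, 33), so from here the quotients repeat a_1, ..., a_6; the period length is 6.
Hence the expansion of sqrt(357) is a_0 = 18 followed by the repeating block 1, 8, 2, 8, 1, 36 (period 6).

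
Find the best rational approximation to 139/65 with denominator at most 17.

15/7

Expand x = 139/65 as a continued fraction with the Euclidean algorithm:
  139 = 2*65 + 9, so a_0 = 2.
  65 = 7*9 + 2, so a_1 = 7.
  9 = 4*2 + 1, so a_2 = 4.
  2 = 2*1 + 0, so a_3 = 2.
so x = [2; 7, 4, 2].
Convergents (p_i = a_i*p_{i-1} + p_{i-2}, q_i = a_i*q_{i-1} + q_{i-2} with p_{-2}=0, p_{-1}=1, q_{-2}=1, q_{-1}=0), until the denominator exceeds 17:
  i=0: a_0=2, p_0 = 2*1 + 0 = 2, q_0 = 2*0 + 1 = 1.
  i=1: a_1=7, p_1 = 7*2 + 1 = 15, q_1 = 7*1 + 0 = 7.
  i=2: a_2=4, p_2 = 4*15 + 2 = 62, q_2 = 4*7 + 1 = 29.
q_2 = 29 > 17, so the last convergent with denominator <= 17 is p_1/q_1 = 15/7.
The closest fraction with denominator <= 17 is either p_1/q_1 or the intermediate fraction (k*p_1 + p_0)/(k*q_1 + q_0) with the largest k >= 1 whose denominator stays <= 17; these approach x as k grows, and every other convergent or intermediate fraction in range is farther away.
Largest k: floor((17 - q_0)/q_1) = floor((17 - 1)/7) = 2.
That gives (2*15 + 2)/(2*7 + 1) = 32/15.
Compare the errors: |x - 15/7| = |139*7 - 15*65|/(65*7) = 2/455, and |x - 32/15| = |139*15 - 32*65|/(65*15) = 5/975.
Cross-multiplying, 2*975 = 1950 < 2275 = 5*455, so 2/455 is smaller: the convergent 15/7 is closer to x than 32/15.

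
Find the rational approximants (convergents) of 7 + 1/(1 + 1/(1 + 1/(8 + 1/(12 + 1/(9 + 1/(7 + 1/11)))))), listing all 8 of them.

Using the convergent recurrence p_i = a_i*p_{i-1} + p_{i-2}, q_i = a_i*q_{i-1} + q_{i-2} with p_{-2}=0, p_{-1}=1, q_{-2}=1, q_{-1}=0:
  i=0: a_0=7, p_0 = 7*1 + 0 = 7, q_0 = 7*0 + 1 = 1.
  i=1: a_1=1, p_1 = 1*7 + 1 = 8, q_1 = 1*1 + 0 = 1.
  i=2: a_2=1, p_2 = 1*8 + 7 = 15, q_2 = 1*1 + 1 = 2.
  i=3: a_3=8, p_3 = 8*15 + 8 = 128, q_3 = 8*2 + 1 = 17.
  i=4: a_4=12, p_4 = 12*128 + 15 = 1551, q_4 = 12*17 + 2 = 206.
  i=5: a_5=9, p_5 = 9*1551 + 128 = 14087, q_5 = 9*206 + 17 = 1871.
  i=6: a_6=7, p_6 = 7*14087 + 1551 = 100160, q_6 = 7*1871 + 206 = 13303.
  i=7: a_7=11, p_7 = 11*100160 + 14087 = 1115847, q_7 = 11*13303 + 1871 = 148204.

7/1, 8/1, 15/2, 128/17, 1551/206, 14087/1871, 100160/13303, 1115847/148204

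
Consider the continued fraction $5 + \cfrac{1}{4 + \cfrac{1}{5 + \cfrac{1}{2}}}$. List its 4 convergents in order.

5/1, 21/4, 110/21, 241/46

Using the convergent recurrence p_i = a_i*p_{i-1} + p_{i-2}, q_i = a_i*q_{i-1} + q_{i-2} with p_{-2}=0, p_{-1}=1, q_{-2}=1, q_{-1}=0:
  i=0: a_0=5, p_0 = 5*1 + 0 = 5, q_0 = 5*0 + 1 = 1.
  i=1: a_1=4, p_1 = 4*5 + 1 = 21, q_1 = 4*1 + 0 = 4.
  i=2: a_2=5, p_2 = 5*21 + 5 = 110, q_2 = 5*4 + 1 = 21.
  i=3: a_3=2, p_3 = 2*110 + 21 = 241, q_3 = 2*21 + 4 = 46.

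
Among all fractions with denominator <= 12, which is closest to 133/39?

41/12

Expand x = 133/39 as a continued fraction with the Euclidean algorithm:
  133 = 3*39 + 16, so a_0 = 3.
  39 = 2*16 + 7, so a_1 = 2.
  16 = 2*7 + 2, so a_2 = 2.
  7 = 3*2 + 1, so a_3 = 3.
  2 = 2*1 + 0, so a_4 = 2.
so x = [3; 2, 2, 3, 2].
Convergents (p_i = a_i*p_{i-1} + p_{i-2}, q_i = a_i*q_{i-1} + q_{i-2} with p_{-2}=0, p_{-1}=1, q_{-2}=1, q_{-1}=0), until the denominator exceeds 12:
  i=0: a_0=3, p_0 = 3*1 + 0 = 3, q_0 = 3*0 + 1 = 1.
  i=1: a_1=2, p_1 = 2*3 + 1 = 7, q_1 = 2*1 + 0 = 2.
  i=2: a_2=2, p_2 = 2*7 + 3 = 17, q_2 = 2*2 + 1 = 5.
  i=3: a_3=3, p_3 = 3*17 + 7 = 58, q_3 = 3*5 + 2 = 17.
q_3 = 17 > 12, so the last convergent with denominator <= 12 is p_2/q_2 = 17/5.
The closest fraction with denominator <= 12 is either p_2/q_2 or the intermediate fraction (k*p_2 + p_1)/(k*q_2 + q_1) with the largest k >= 1 whose denominator stays <= 12; these approach x as k grows, and every other convergent or intermediate fraction in range is farther away.
Largest k: floor((12 - q_1)/q_2) = floor((12 - 2)/5) = 2.
That gives (2*17 + 7)/(2*5 + 2) = 41/12.
Compare the errors: |x - 17/5| = |133*5 - 17*39|/(39*5) = 2/195, and |x - 41/12| = |133*12 - 41*39|/(39*12) = 3/468.
Cross-multiplying, 3*195 = 585 < 936 = 2*468, so 3/468 is smaller: the intermediate fraction 41/12 is closer to x than 17/5.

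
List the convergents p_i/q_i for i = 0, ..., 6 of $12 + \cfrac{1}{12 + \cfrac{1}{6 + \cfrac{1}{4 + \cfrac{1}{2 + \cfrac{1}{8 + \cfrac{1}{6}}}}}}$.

12/1, 145/12, 882/73, 3673/304, 8228/681, 69497/5752, 425210/35193

Using the convergent recurrence p_i = a_i*p_{i-1} + p_{i-2}, q_i = a_i*q_{i-1} + q_{i-2} with p_{-2}=0, p_{-1}=1, q_{-2}=1, q_{-1}=0:
  i=0: a_0=12, p_0 = 12*1 + 0 = 12, q_0 = 12*0 + 1 = 1.
  i=1: a_1=12, p_1 = 12*12 + 1 = 145, q_1 = 12*1 + 0 = 12.
  i=2: a_2=6, p_2 = 6*145 + 12 = 882, q_2 = 6*12 + 1 = 73.
  i=3: a_3=4, p_3 = 4*882 + 145 = 3673, q_3 = 4*73 + 12 = 304.
  i=4: a_4=2, p_4 = 2*3673 + 882 = 8228, q_4 = 2*304 + 73 = 681.
  i=5: a_5=8, p_5 = 8*8228 + 3673 = 69497, q_5 = 8*681 + 304 = 5752.
  i=6: a_6=6, p_6 = 6*69497 + 8228 = 425210, q_6 = 6*5752 + 681 = 35193.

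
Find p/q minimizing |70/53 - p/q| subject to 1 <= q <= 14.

Expand x = 70/53 as a continued fraction with the Euclidean algorithm:
  70 = 1*53 + 17, so a_0 = 1.
  53 = 3*17 + 2, so a_1 = 3.
  17 = 8*2 + 1, so a_2 = 8.
  2 = 2*1 + 0, so a_3 = 2.
so x = [1; 3, 8, 2].
Convergents (p_i = a_i*p_{i-1} + p_{i-2}, q_i = a_i*q_{i-1} + q_{i-2} with p_{-2}=0, p_{-1}=1, q_{-2}=1, q_{-1}=0), until the denominator exceeds 14:
  i=0: a_0=1, p_0 = 1*1 + 0 = 1, q_0 = 1*0 + 1 = 1.
  i=1: a_1=3, p_1 = 3*1 + 1 = 4, q_1 = 3*1 + 0 = 3.
  i=2: a_2=8, p_2 = 8*4 + 1 = 33, q_2 = 8*3 + 1 = 25.
q_2 = 25 > 14, so the last convergent with denominator <= 14 is p_1/q_1 = 4/3.
The closest fraction with denominator <= 14 is either p_1/q_1 or the intermediate fraction (k*p_1 + p_0)/(k*q_1 + q_0) with the largest k >= 1 whose denominator stays <= 14; these approach x as k grows, and every other convergent or intermediate fraction in range is farther away.
Largest k: floor((14 - q_0)/q_1) = floor((14 - 1)/3) = 4.
That gives (4*4 + 1)/(4*3 + 1) = 17/13.
Compare the errors: |x - 4/3| = |70*3 - 4*53|/(53*3) = 2/159, and |x - 17/13| = |70*13 - 17*53|/(53*13) = 9/689.
Cross-multiplying, 2*689 = 1378 < 1431 = 9*159, so 2/159 is smaller: the convergent 4/3 is closer to x than 17/13.

4/3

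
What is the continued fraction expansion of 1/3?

Run the Euclidean algorithm on 1 and 3; the successive quotients are the partial quotients a_0, a_1, ... (each step inverts the fractional part left over by the previous one):
  1 = 0*3 + 1, so a_0 = 0.
  3 = 3*1 + 0, so a_1 = 3.
The remainder reaches 0 after 2 divisions, so the expansion has 2 partial quotients, read off in order.

[0; 3]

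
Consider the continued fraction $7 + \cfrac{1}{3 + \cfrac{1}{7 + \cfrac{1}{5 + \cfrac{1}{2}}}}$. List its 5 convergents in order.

7/1, 22/3, 161/22, 827/113, 1815/248

Using the convergent recurrence p_i = a_i*p_{i-1} + p_{i-2}, q_i = a_i*q_{i-1} + q_{i-2} with p_{-2}=0, p_{-1}=1, q_{-2}=1, q_{-1}=0:
  i=0: a_0=7, p_0 = 7*1 + 0 = 7, q_0 = 7*0 + 1 = 1.
  i=1: a_1=3, p_1 = 3*7 + 1 = 22, q_1 = 3*1 + 0 = 3.
  i=2: a_2=7, p_2 = 7*22 + 7 = 161, q_2 = 7*3 + 1 = 22.
  i=3: a_3=5, p_3 = 5*161 + 22 = 827, q_3 = 5*22 + 3 = 113.
  i=4: a_4=2, p_4 = 2*827 + 161 = 1815, q_4 = 2*113 + 22 = 248.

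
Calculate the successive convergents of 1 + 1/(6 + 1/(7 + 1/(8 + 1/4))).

1/1, 7/6, 50/43, 407/350, 1678/1443

Using the convergent recurrence p_i = a_i*p_{i-1} + p_{i-2}, q_i = a_i*q_{i-1} + q_{i-2} with p_{-2}=0, p_{-1}=1, q_{-2}=1, q_{-1}=0:
  i=0: a_0=1, p_0 = 1*1 + 0 = 1, q_0 = 1*0 + 1 = 1.
  i=1: a_1=6, p_1 = 6*1 + 1 = 7, q_1 = 6*1 + 0 = 6.
  i=2: a_2=7, p_2 = 7*7 + 1 = 50, q_2 = 7*6 + 1 = 43.
  i=3: a_3=8, p_3 = 8*50 + 7 = 407, q_3 = 8*43 + 6 = 350.
  i=4: a_4=4, p_4 = 4*407 + 50 = 1678, q_4 = 4*350 + 43 = 1443.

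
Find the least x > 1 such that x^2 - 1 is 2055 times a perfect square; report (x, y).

(x, y) = (136, 3)

First expand sqrt(2055) as a continued fraction. With x_i = (sqrt(2055) + m_i)/d_i and (m_0, d_0) = (0, 1): a_0 = floor(sqrt(2055)) = 45, since 45^2 = 2025 <= 2055 < 2116 = 46^2.
Iterate m_{i+1} = d_i*a_i - m_i, d_{i+1} = (2055 - m_{i+1}^2)/d_i, a_{i+1} = floor((a_0 + m_{i+1})/d_{i+1}):
  m_1 = 1*45 - 0 = 45, d_1 = (2055 - 45^2)/1 = 30/1 = 30, a_1 = floor((45 + 45)/30) = 3.
  m_2 = 30*3 - 45 = 45, d_2 = (2055 - 45^2)/30 = 30/30 = 1, a_2 = floor((45 + 45)/1) = 90.
  m_3 = 1*90 - 45 = 45, d_3 = (2055 - 45^2)/1 = 30/1 = 30: (m_3, d_3) = (m_1, d_1) = (45, 30), so from here the quotients repeat a_1, a_2; the period length is 2.
So sqrt(2055) = [45; (3, 90)] with period length k = 2.
k is even, so the fundamental solution of x^2 - 2055y^2 = 1 is (p_{k-1}, q_{k-1}) = (p_1, q_1); compute convergents through index 1.
Convergents (p_i = a_i*p_{i-1} + p_{i-2}, q_i = a_i*q_{i-1} + q_{i-2} with p_{-2}=0, p_{-1}=1, q_{-2}=1, q_{-1}=0):
  i=0: a_0=45, p_0 = 45*1 + 0 = 45, q_0 = 45*0 + 1 = 1.
  i=1: a_1=3, p_1 = 3*45 + 1 = 136, q_1 = 3*1 + 0 = 3.
Check: 136^2 - 2055*3^2 = 18496 - 18495 = 1, so (x, y) = (136, 3) solves the equation, and by the theorem it is the least positive solution.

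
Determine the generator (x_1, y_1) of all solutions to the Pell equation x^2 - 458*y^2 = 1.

First expand sqrt(458) as a continued fraction. With x_i = (sqrt(458) + m_i)/d_i and (m_0, d_0) = (0, 1): a_0 = floor(sqrt(458)) = 21, since 21^2 = 441 <= 458 < 484 = 22^2.
Iterate m_{i+1} = d_i*a_i - m_i, d_{i+1} = (458 - m_{i+1}^2)/d_i, a_{i+1} = floor((a_0 + m_{i+1})/d_{i+1}):
  m_1 = 1*21 - 0 = 21, d_1 = (458 - 21^2)/1 = 17/1 = 17, a_1 = floor((21 + 21)/17) = 2.
  m_2 = 17*2 - 21 = 13, d_2 = (458 - 13^2)/17 = 289/17 = 17, a_2 = floor((21 + 13)/17) = 2.
  m_3 = 17*2 - 13 = 21, d_3 = (458 - 21^2)/17 = 17/17 = 1, a_3 = floor((21 + 21)/1) = 42.
  m_4 = 1*42 - 21 = 21, d_4 = (458 - 21^2)/1 = 17/1 = 17: (m_4, d_4) = (m_1, d_1) = (21, 17), so from here the quotients repeat a_1, ..., a_3; the period length is 3.
So sqrt(458) = [21; (2, 2, 42)] with period length k = 3.
k is odd, so (p_{k-1}, q_{k-1}) only solves x^2 - 458y^2 = -1 and the fundamental solution of x^2 - 458y^2 = 1 is (p_{2k-1}, q_{2k-1}) = (p_5, q_5); compute convergents through index 5, running through the period twice.
Convergents (p_i = a_i*p_{i-1} + p_{i-2}, q_i = a_i*q_{i-1} + q_{i-2} with p_{-2}=0, p_{-1}=1, q_{-2}=1, q_{-1}=0):
  i=0: a_0=21, p_0 = 21*1 + 0 = 21, q_0 = 21*0 + 1 = 1.
  i=1: a_1=2, p_1 = 2*21 + 1 = 43, q_1 = 2*1 + 0 = 2.
  i=2: a_2=2, p_2 = 2*43 + 21 = 107, q_2 = 2*2 + 1 = 5.
  i=3: a_3=42, p_3 = 42*107 + 43 = 4537, q_3 = 42*5 + 2 = 212.
  i=4: a_4=2, p_4 = 2*4537 + 107 = 9181, q_4 = 2*212 + 5 = 429.
  i=5: a_5=2, p_5 = 2*9181 + 4537 = 22899, q_5 = 2*429 + 212 = 1070.
Indeed p_2^2 - 458*q_2^2 = 11449 - 11450 = -1, not +1.
Check: 22899^2 - 458*1070^2 = 524364201 - 524364200 = 1, so (x, y) = (22899, 1070) solves the equation, and by the theorem it is the least positive solution.

(x, y) = (22899, 1070)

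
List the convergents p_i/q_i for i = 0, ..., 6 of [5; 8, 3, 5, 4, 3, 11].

5/1, 41/8, 128/25, 681/133, 2852/557, 9237/1804, 104459/20401

Using the convergent recurrence p_i = a_i*p_{i-1} + p_{i-2}, q_i = a_i*q_{i-1} + q_{i-2} with p_{-2}=0, p_{-1}=1, q_{-2}=1, q_{-1}=0:
  i=0: a_0=5, p_0 = 5*1 + 0 = 5, q_0 = 5*0 + 1 = 1.
  i=1: a_1=8, p_1 = 8*5 + 1 = 41, q_1 = 8*1 + 0 = 8.
  i=2: a_2=3, p_2 = 3*41 + 5 = 128, q_2 = 3*8 + 1 = 25.
  i=3: a_3=5, p_3 = 5*128 + 41 = 681, q_3 = 5*25 + 8 = 133.
  i=4: a_4=4, p_4 = 4*681 + 128 = 2852, q_4 = 4*133 + 25 = 557.
  i=5: a_5=3, p_5 = 3*2852 + 681 = 9237, q_5 = 3*557 + 133 = 1804.
  i=6: a_6=11, p_6 = 11*9237 + 2852 = 104459, q_6 = 11*1804 + 557 = 20401.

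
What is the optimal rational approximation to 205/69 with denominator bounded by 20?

59/20

Expand x = 205/69 as a continued fraction with the Euclidean algorithm:
  205 = 2*69 + 67, so a_0 = 2.
  69 = 1*67 + 2, so a_1 = 1.
  67 = 33*2 + 1, so a_2 = 33.
  2 = 2*1 + 0, so a_3 = 2.
so x = [2; 1, 33, 2].
Convergents (p_i = a_i*p_{i-1} + p_{i-2}, q_i = a_i*q_{i-1} + q_{i-2} with p_{-2}=0, p_{-1}=1, q_{-2}=1, q_{-1}=0), until the denominator exceeds 20:
  i=0: a_0=2, p_0 = 2*1 + 0 = 2, q_0 = 2*0 + 1 = 1.
  i=1: a_1=1, p_1 = 1*2 + 1 = 3, q_1 = 1*1 + 0 = 1.
  i=2: a_2=33, p_2 = 33*3 + 2 = 101, q_2 = 33*1 + 1 = 34.
q_2 = 34 > 20, so the last convergent with denominator <= 20 is p_1/q_1 = 3/1.
The closest fraction with denominator <= 20 is either p_1/q_1 or the intermediate fraction (k*p_1 + p_0)/(k*q_1 + q_0) with the largest k >= 1 whose denominator stays <= 20; these approach x as k grows, and every other convergent or intermediate fraction in range is farther away.
Largest k: floor((20 - q_0)/q_1) = floor((20 - 1)/1) = 19.
That gives (19*3 + 2)/(19*1 + 1) = 59/20.
Compare the errors: |x - 3/1| = |205*1 - 3*69|/(69*1) = 2/69, and |x - 59/20| = |205*20 - 59*69|/(69*20) = 29/1380.
Cross-multiplying, 29*69 = 2001 < 2760 = 2*1380, so 29/1380 is smaller: the intermediate fraction 59/20 is closer to x than 3/1.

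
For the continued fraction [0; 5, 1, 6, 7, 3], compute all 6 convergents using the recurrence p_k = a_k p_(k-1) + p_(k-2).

Using the convergent recurrence p_i = a_i*p_{i-1} + p_{i-2}, q_i = a_i*q_{i-1} + q_{i-2} with p_{-2}=0, p_{-1}=1, q_{-2}=1, q_{-1}=0:
  i=0: a_0=0, p_0 = 0*1 + 0 = 0, q_0 = 0*0 + 1 = 1.
  i=1: a_1=5, p_1 = 5*0 + 1 = 1, q_1 = 5*1 + 0 = 5.
  i=2: a_2=1, p_2 = 1*1 + 0 = 1, q_2 = 1*5 + 1 = 6.
  i=3: a_3=6, p_3 = 6*1 + 1 = 7, q_3 = 6*6 + 5 = 41.
  i=4: a_4=7, p_4 = 7*7 + 1 = 50, q_4 = 7*41 + 6 = 293.
  i=5: a_5=3, p_5 = 3*50 + 7 = 157, q_5 = 3*293 + 41 = 920.

0/1, 1/5, 1/6, 7/41, 50/293, 157/920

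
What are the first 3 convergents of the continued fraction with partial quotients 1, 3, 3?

1/1, 4/3, 13/10

Using the convergent recurrence p_i = a_i*p_{i-1} + p_{i-2}, q_i = a_i*q_{i-1} + q_{i-2} with p_{-2}=0, p_{-1}=1, q_{-2}=1, q_{-1}=0:
  i=0: a_0=1, p_0 = 1*1 + 0 = 1, q_0 = 1*0 + 1 = 1.
  i=1: a_1=3, p_1 = 3*1 + 1 = 4, q_1 = 3*1 + 0 = 3.
  i=2: a_2=3, p_2 = 3*4 + 1 = 13, q_2 = 3*3 + 1 = 10.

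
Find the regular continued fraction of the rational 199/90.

[2; 4, 1, 2, 1, 4]

Run the Euclidean algorithm on 199 and 90; the successive quotients are the partial quotients a_0, a_1, ... (each step inverts the fractional part left over by the previous one):
  199 = 2*90 + 19, so a_0 = 2.
  90 = 4*19 + 14, so a_1 = 4.
  19 = 1*14 + 5, so a_2 = 1.
  14 = 2*5 + 4, so a_3 = 2.
  5 = 1*4 + 1, so a_4 = 1.
  4 = 4*1 + 0, so a_5 = 4.
The remainder reaches 0 after 6 divisions, so the expansion has 6 partial quotients, read off in order.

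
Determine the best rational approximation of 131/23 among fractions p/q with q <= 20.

74/13

Expand x = 131/23 as a continued fraction with the Euclidean algorithm:
  131 = 5*23 + 16, so a_0 = 5.
  23 = 1*16 + 7, so a_1 = 1.
  16 = 2*7 + 2, so a_2 = 2.
  7 = 3*2 + 1, so a_3 = 3.
  2 = 2*1 + 0, so a_4 = 2.
so x = [5; 1, 2, 3, 2].
Convergents (p_i = a_i*p_{i-1} + p_{i-2}, q_i = a_i*q_{i-1} + q_{i-2} with p_{-2}=0, p_{-1}=1, q_{-2}=1, q_{-1}=0), until the denominator exceeds 20:
  i=0: a_0=5, p_0 = 5*1 + 0 = 5, q_0 = 5*0 + 1 = 1.
  i=1: a_1=1, p_1 = 1*5 + 1 = 6, q_1 = 1*1 + 0 = 1.
  i=2: a_2=2, p_2 = 2*6 + 5 = 17, q_2 = 2*1 + 1 = 3.
  i=3: a_3=3, p_3 = 3*17 + 6 = 57, q_3 = 3*3 + 1 = 10.
  i=4: a_4=2, p_4 = 2*57 + 17 = 131, q_4 = 2*10 + 3 = 23.
q_4 = 23 > 20, so the last convergent with denominator <= 20 is p_3/q_3 = 57/10.
The closest fraction with denominator <= 20 is either p_3/q_3 or the intermediate fraction (k*p_3 + p_2)/(k*q_3 + q_2) with the largest k >= 1 whose denominator stays <= 20; these approach x as k grows, and every other convergent or intermediate fraction in range is farther away.
Largest k: floor((20 - q_2)/q_3) = floor((20 - 3)/10) = 1.
That gives (1*57 + 17)/(1*10 + 3) = 74/13.
Compare the errors: |x - 57/10| = |131*10 - 57*23|/(23*10) = 1/230, and |x - 74/13| = |131*13 - 74*23|/(23*13) = 1/299.
Cross-multiplying, 1*230 = 230 < 299 = 1*299, so 1/299 is smaller: the intermediate fraction 74/13 is closer to x than 57/10.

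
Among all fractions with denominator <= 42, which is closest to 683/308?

51/23

Expand x = 683/308 as a continued fraction with the Euclidean algorithm:
  683 = 2*308 + 67, so a_0 = 2.
  308 = 4*67 + 40, so a_1 = 4.
  67 = 1*40 + 27, so a_2 = 1.
  40 = 1*27 + 13, so a_3 = 1.
  27 = 2*13 + 1, so a_4 = 2.
  13 = 13*1 + 0, so a_5 = 13.
so x = [2; 4, 1, 1, 2, 13].
Convergents (p_i = a_i*p_{i-1} + p_{i-2}, q_i = a_i*q_{i-1} + q_{i-2} with p_{-2}=0, p_{-1}=1, q_{-2}=1, q_{-1}=0), until the denominator exceeds 42:
  i=0: a_0=2, p_0 = 2*1 + 0 = 2, q_0 = 2*0 + 1 = 1.
  i=1: a_1=4, p_1 = 4*2 + 1 = 9, q_1 = 4*1 + 0 = 4.
  i=2: a_2=1, p_2 = 1*9 + 2 = 11, q_2 = 1*4 + 1 = 5.
  i=3: a_3=1, p_3 = 1*11 + 9 = 20, q_3 = 1*5 + 4 = 9.
  i=4: a_4=2, p_4 = 2*20 + 11 = 51, q_4 = 2*9 + 5 = 23.
  i=5: a_5=13, p_5 = 13*51 + 20 = 683, q_5 = 13*23 + 9 = 308.
q_5 = 308 > 42, so the last convergent with denominator <= 42 is p_4/q_4 = 51/23.
The closest fraction with denominator <= 42 is either p_4/q_4 or the intermediate fraction (k*p_4 + p_3)/(k*q_4 + q_3) with the largest k >= 1 whose denominator stays <= 42; these approach x as k grows, and every other convergent or intermediate fraction in range is farther away.
Largest k: floor((42 - q_3)/q_4) = floor((42 - 9)/23) = 1.
That gives (1*51 + 20)/(1*23 + 9) = 71/32.
Compare the errors: |x - 51/23| = |683*23 - 51*308|/(308*23) = 1/7084, and |x - 71/32| = |683*32 - 71*308|/(308*32) = 12/9856.
Cross-multiplying, 1*9856 = 9856 < 85008 = 12*7084, so 1/7084 is smaller: the convergent 51/23 is closer to x than 71/32.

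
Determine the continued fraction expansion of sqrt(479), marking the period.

Write x_i = (sqrt(479) + m_i)/d_i with (m_0, d_0) = (0, 1). a_0 = floor(sqrt(479)) = 21, since 21^2 = 441 <= 479 < 484 = 22^2.
Iterate m_{i+1} = d_i*a_i - m_i, d_{i+1} = (479 - m_{i+1}^2)/d_i, a_{i+1} = floor((a_0 + m_{i+1})/d_{i+1}):
  m_1 = 1*21 - 0 = 21, d_1 = (479 - 21^2)/1 = 38/1 = 38, a_1 = floor((21 + 21)/38) = 1.
  m_2 = 38*1 - 21 = 17, d_2 = (479 - 17^2)/38 = 190/38 = 5, a_2 = floor((21 + 17)/5) = 7.
  m_3 = 5*7 - 17 = 18, d_3 = (479 - 18^2)/5 = 155/5 = 31, a_3 = floor((21 + 18)/31) = 1.
  m_4 = 31*1 - 18 = 13, d_4 = (479 - 13^2)/31 = 310/31 = 10, a_4 = floor((21 + 13)/10) = 3.
  m_5 = 10*3 - 13 = 17, d_5 = (479 - 17^2)/10 = 190/10 = 19, a_5 = floor((21 + 17)/19) = 2.
  m_6 = 19*2 - 17 = 21, d_6 = (479 - 21^2)/19 = 38/19 = 2, a_6 = floor((21 + 21)/2) = 21.
  m_7 = 2*21 - 21 = 21, d_7 = (479 - 21^2)/2 = 38/2 = 19, a_7 = floor((21 + 21)/19) = 2.
  m_8 = 19*2 - 21 = 17, d_8 = (479 - 17^2)/19 = 190/19 = 10, a_8 = floor((21 + 17)/10) = 3.
  m_9 = 10*3 - 17 = 13, d_9 = (479 - 13^2)/10 = 310/10 = 31, a_9 = floor((21 + 13)/31) = 1.
  m_10 = 31*1 - 13 = 18, d_10 = (479 - 18^2)/31 = 155/31 = 5, a_10 = floor((21 + 18)/5) = 7.
  m_11 = 5*7 - 18 = 17, d_11 = (479 - 17^2)/5 = 190/5 = 38, a_11 = floor((21 + 17)/38) = 1.
  m_12 = 38*1 - 17 = 21, d_12 = (479 - 21^2)/38 = 38/38 = 1, a_12 = floor((21 + 21)/1) = 42.
  m_13 = 1*42 - 21 = 21, d_13 = (479 - 21^2)/1 = 38/1 = 38: (m_13, d_13) = (m_1, d_1) = (21, 38), so from here the quotients repeat a_1, ..., a_12; the period length is 12.
Hence the expansion of sqrt(479) is a_0 = 21 followed by the repeating block 1, 7, 1, 3, 2, 21, 2, 3, 1, 7, 1, 42 (period 12).

[21; (1, 7, 1, 3, 2, 21, 2, 3, 1, 7, 1, 42)]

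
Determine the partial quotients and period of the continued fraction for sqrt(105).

[10; (4, 20)]

Write x_i = (sqrt(105) + m_i)/d_i with (m_0, d_0) = (0, 1). a_0 = floor(sqrt(105)) = 10, since 10^2 = 100 <= 105 < 121 = 11^2.
Iterate m_{i+1} = d_i*a_i - m_i, d_{i+1} = (105 - m_{i+1}^2)/d_i, a_{i+1} = floor((a_0 + m_{i+1})/d_{i+1}):
  m_1 = 1*10 - 0 = 10, d_1 = (105 - 10^2)/1 = 5/1 = 5, a_1 = floor((10 + 10)/5) = 4.
  m_2 = 5*4 - 10 = 10, d_2 = (105 - 10^2)/5 = 5/5 = 1, a_2 = floor((10 + 10)/1) = 20.
  m_3 = 1*20 - 10 = 10, d_3 = (105 - 10^2)/1 = 5/1 = 5: (m_3, d_3) = (m_1, d_1) = (10, 5), so from here the quotients repeat a_1, a_2; the period length is 2.
Hence the expansion of sqrt(105) is a_0 = 10 followed by the repeating block 4, 20 (period 2).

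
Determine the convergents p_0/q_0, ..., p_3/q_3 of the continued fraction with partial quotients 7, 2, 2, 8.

Using the convergent recurrence p_i = a_i*p_{i-1} + p_{i-2}, q_i = a_i*q_{i-1} + q_{i-2} with p_{-2}=0, p_{-1}=1, q_{-2}=1, q_{-1}=0:
  i=0: a_0=7, p_0 = 7*1 + 0 = 7, q_0 = 7*0 + 1 = 1.
  i=1: a_1=2, p_1 = 2*7 + 1 = 15, q_1 = 2*1 + 0 = 2.
  i=2: a_2=2, p_2 = 2*15 + 7 = 37, q_2 = 2*2 + 1 = 5.
  i=3: a_3=8, p_3 = 8*37 + 15 = 311, q_3 = 8*5 + 2 = 42.

7/1, 15/2, 37/5, 311/42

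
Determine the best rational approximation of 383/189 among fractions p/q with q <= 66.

Expand x = 383/189 as a continued fraction with the Euclidean algorithm:
  383 = 2*189 + 5, so a_0 = 2.
  189 = 37*5 + 4, so a_1 = 37.
  5 = 1*4 + 1, so a_2 = 1.
  4 = 4*1 + 0, so a_3 = 4.
so x = [2; 37, 1, 4].
Convergents (p_i = a_i*p_{i-1} + p_{i-2}, q_i = a_i*q_{i-1} + q_{i-2} with p_{-2}=0, p_{-1}=1, q_{-2}=1, q_{-1}=0), until the denominator exceeds 66:
  i=0: a_0=2, p_0 = 2*1 + 0 = 2, q_0 = 2*0 + 1 = 1.
  i=1: a_1=37, p_1 = 37*2 + 1 = 75, q_1 = 37*1 + 0 = 37.
  i=2: a_2=1, p_2 = 1*75 + 2 = 77, q_2 = 1*37 + 1 = 38.
  i=3: a_3=4, p_3 = 4*77 + 75 = 383, q_3 = 4*38 + 37 = 189.
q_3 = 189 > 66, so the last convergent with denominator <= 66 is p_2/q_2 = 77/38.
The closest fraction with denominator <= 66 is either p_2/q_2 or the intermediate fraction (k*p_2 + p_1)/(k*q_2 + q_1) with the largest k >= 1 whose denominator stays <= 66; these approach x as k grows, and every other convergent or intermediate fraction in range is farther away.
Largest k: floor((66 - q_1)/q_2) = floor((66 - 37)/38) = 0.
Since k = 0, no intermediate fraction beyond p_2/q_2 has denominator <= 66, so the convergent 77/38 is the closest (its error is |383*38 - 77*189|/(189*38) = 1/7182).

77/38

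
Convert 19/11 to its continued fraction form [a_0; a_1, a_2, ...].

[1; 1, 2, 1, 2]

Run the Euclidean algorithm on 19 and 11; the successive quotients are the partial quotients a_0, a_1, ... (each step inverts the fractional part left over by the previous one):
  19 = 1*11 + 8, so a_0 = 1.
  11 = 1*8 + 3, so a_1 = 1.
  8 = 2*3 + 2, so a_2 = 2.
  3 = 1*2 + 1, so a_3 = 1.
  2 = 2*1 + 0, so a_4 = 2.
The remainder reaches 0 after 5 divisions, so the expansion has 5 partial quotients, read off in order.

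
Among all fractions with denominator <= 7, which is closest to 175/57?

Expand x = 175/57 as a continued fraction with the Euclidean algorithm:
  175 = 3*57 + 4, so a_0 = 3.
  57 = 14*4 + 1, so a_1 = 14.
  4 = 4*1 + 0, so a_2 = 4.
so x = [3; 14, 4].
Convergents (p_i = a_i*p_{i-1} + p_{i-2}, q_i = a_i*q_{i-1} + q_{i-2} with p_{-2}=0, p_{-1}=1, q_{-2}=1, q_{-1}=0), until the denominator exceeds 7:
  i=0: a_0=3, p_0 = 3*1 + 0 = 3, q_0 = 3*0 + 1 = 1.
  i=1: a_1=14, p_1 = 14*3 + 1 = 43, q_1 = 14*1 + 0 = 14.
q_1 = 14 > 7, so the last convergent with denominator <= 7 is p_0/q_0 = 3/1.
The closest fraction with denominator <= 7 is either p_0/q_0 or the intermediate fraction (k*p_0 + p_{-1})/(k*q_0 + q_{-1}) with the largest k >= 1 whose denominator stays <= 7; these approach x as k grows, and every other convergent or intermediate fraction in range is farther away.
Largest k: floor((7 - q_{-1})/q_0) = floor((7 - 0)/1) = 7 (using the seeds p_{-1} = 1, q_{-1} = 0).
That gives (7*3 + 1)/(7*1 + 0) = 22/7.
Compare the errors: |x - 3/1| = |175*1 - 3*57|/(57*1) = 4/57, and |x - 22/7| = |175*7 - 22*57|/(57*7) = 29/399.
Cross-multiplying, 4*399 = 1596 < 1653 = 29*57, so 4/57 is smaller: the convergent 3/1 is closer to x than 22/7.

3/1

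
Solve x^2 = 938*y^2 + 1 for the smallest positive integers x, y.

(x, y) = (17151, 560)

First expand sqrt(938) as a continued fraction. With x_i = (sqrt(938) + m_i)/d_i and (m_0, d_0) = (0, 1): a_0 = floor(sqrt(938)) = 30, since 30^2 = 900 <= 938 < 961 = 31^2.
Iterate m_{i+1} = d_i*a_i - m_i, d_{i+1} = (938 - m_{i+1}^2)/d_i, a_{i+1} = floor((a_0 + m_{i+1})/d_{i+1}):
  m_1 = 1*30 - 0 = 30, d_1 = (938 - 30^2)/1 = 38/1 = 38, a_1 = floor((30 + 30)/38) = 1.
  m_2 = 38*1 - 30 = 8, d_2 = (938 - 8^2)/38 = 874/38 = 23, a_2 = floor((30 + 8)/23) = 1.
  m_3 = 23*1 - 8 = 15, d_3 = (938 - 15^2)/23 = 713/23 = 31, a_3 = floor((30 + 15)/31) = 1.
  m_4 = 31*1 - 15 = 16, d_4 = (938 - 16^2)/31 = 682/31 = 22, a_4 = floor((30 + 16)/22) = 2.
  m_5 = 22*2 - 16 = 28, d_5 = (938 - 28^2)/22 = 154/22 = 7, a_5 = floor((30 + 28)/7) = 8.
  m_6 = 7*8 - 28 = 28, d_6 = (938 - 28^2)/7 = 154/7 = 22, a_6 = floor((30 + 28)/22) = 2.
  m_7 = 22*2 - 28 = 16, d_7 = (938 - 16^2)/22 = 682/22 = 31, a_7 = floor((30 + 16)/31) = 1.
  m_8 = 31*1 - 16 = 15, d_8 = (938 - 15^2)/31 = 713/31 = 23, a_8 = floor((30 + 15)/23) = 1.
  m_9 = 23*1 - 15 = 8, d_9 = (938 - 8^2)/23 = 874/23 = 38, a_9 = floor((30 + 8)/38) = 1.
  m_10 = 38*1 - 8 = 30, d_10 = (938 - 30^2)/38 = 38/38 = 1, a_10 = floor((30 + 30)/1) = 60.
  m_11 = 1*60 - 30 = 30, d_11 = (938 - 30^2)/1 = 38/1 = 38: (m_11, d_11) = (m_1, d_1) = (30, 38), so from here the quotients repeat a_1, ..., a_10; the period length is 10.
So sqrt(938) = [30; (1, 1, 1, 2, 8, 2, 1, 1, 1, 60)] with period length k = 10.
k is even, so the fundamental solution of x^2 - 938y^2 = 1 is (p_{k-1}, q_{k-1}) = (p_9, q_9); compute convergents through index 9.
Convergents (p_i = a_i*p_{i-1} + p_{i-2}, q_i = a_i*q_{i-1} + q_{i-2} with p_{-2}=0, p_{-1}=1, q_{-2}=1, q_{-1}=0):
  i=0: a_0=30, p_0 = 30*1 + 0 = 30, q_0 = 30*0 + 1 = 1.
  i=1: a_1=1, p_1 = 1*30 + 1 = 31, q_1 = 1*1 + 0 = 1.
  i=2: a_2=1, p_2 = 1*31 + 30 = 61, q_2 = 1*1 + 1 = 2.
  i=3: a_3=1, p_3 = 1*61 + 31 = 92, q_3 = 1*2 + 1 = 3.
  i=4: a_4=2, p_4 = 2*92 + 61 = 245, q_4 = 2*3 + 2 = 8.
  i=5: a_5=8, p_5 = 8*245 + 92 = 2052, q_5 = 8*8 + 3 = 67.
  i=6: a_6=2, p_6 = 2*2052 + 245 = 4349, q_6 = 2*67 + 8 = 142.
  i=7: a_7=1, p_7 = 1*4349 + 2052 = 6401, q_7 = 1*142 + 67 = 209.
  i=8: a_8=1, p_8 = 1*6401 + 4349 = 10750, q_8 = 1*209 + 142 = 351.
  i=9: a_9=1, p_9 = 1*10750 + 6401 = 17151, q_9 = 1*351 + 209 = 560.
Check: 17151^2 - 938*560^2 = 294156801 - 294156800 = 1, so (x, y) = (17151, 560) solves the equation, and by the theorem it is the least positive solution.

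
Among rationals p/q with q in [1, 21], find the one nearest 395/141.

Expand x = 395/141 as a continued fraction with the Euclidean algorithm:
  395 = 2*141 + 113, so a_0 = 2.
  141 = 1*113 + 28, so a_1 = 1.
  113 = 4*28 + 1, so a_2 = 4.
  28 = 28*1 + 0, so a_3 = 28.
so x = [2; 1, 4, 28].
Convergents (p_i = a_i*p_{i-1} + p_{i-2}, q_i = a_i*q_{i-1} + q_{i-2} with p_{-2}=0, p_{-1}=1, q_{-2}=1, q_{-1}=0), until the denominator exceeds 21:
  i=0: a_0=2, p_0 = 2*1 + 0 = 2, q_0 = 2*0 + 1 = 1.
  i=1: a_1=1, p_1 = 1*2 + 1 = 3, q_1 = 1*1 + 0 = 1.
  i=2: a_2=4, p_2 = 4*3 + 2 = 14, q_2 = 4*1 + 1 = 5.
  i=3: a_3=28, p_3 = 28*14 + 3 = 395, q_3 = 28*5 + 1 = 141.
q_3 = 141 > 21, so the last convergent with denominator <= 21 is p_2/q_2 = 14/5.
The closest fraction with denominator <= 21 is either p_2/q_2 or the intermediate fraction (k*p_2 + p_1)/(k*q_2 + q_1) with the largest k >= 1 whose denominator stays <= 21; these approach x as k grows, and every other convergent or intermediate fraction in range is farther away.
Largest k: floor((21 - q_1)/q_2) = floor((21 - 1)/5) = 4.
That gives (4*14 + 3)/(4*5 + 1) = 59/21.
Compare the errors: |x - 14/5| = |395*5 - 14*141|/(141*5) = 1/705, and |x - 59/21| = |395*21 - 59*141|/(141*21) = 24/2961.
Cross-multiplying, 1*2961 = 2961 < 16920 = 24*705, so 1/705 is smaller: the convergent 14/5 is closer to x than 59/21.

14/5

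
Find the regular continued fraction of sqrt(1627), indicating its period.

[40; (2, 1, 39, 1, 2, 80)]

Write x_i = (sqrt(1627) + m_i)/d_i with (m_0, d_0) = (0, 1). a_0 = floor(sqrt(1627)) = 40, since 40^2 = 1600 <= 1627 < 1681 = 41^2.
Iterate m_{i+1} = d_i*a_i - m_i, d_{i+1} = (1627 - m_{i+1}^2)/d_i, a_{i+1} = floor((a_0 + m_{i+1})/d_{i+1}):
  m_1 = 1*40 - 0 = 40, d_1 = (1627 - 40^2)/1 = 27/1 = 27, a_1 = floor((40 + 40)/27) = 2.
  m_2 = 27*2 - 40 = 14, d_2 = (1627 - 14^2)/27 = 1431/27 = 53, a_2 = floor((40 + 14)/53) = 1.
  m_3 = 53*1 - 14 = 39, d_3 = (1627 - 39^2)/53 = 106/53 = 2, a_3 = floor((40 + 39)/2) = 39.
  m_4 = 2*39 - 39 = 39, d_4 = (1627 - 39^2)/2 = 106/2 = 53, a_4 = floor((40 + 39)/53) = 1.
  m_5 = 53*1 - 39 = 14, d_5 = (1627 - 14^2)/53 = 1431/53 = 27, a_5 = floor((40 + 14)/27) = 2.
  m_6 = 27*2 - 14 = 40, d_6 = (1627 - 40^2)/27 = 27/27 = 1, a_6 = floor((40 + 40)/1) = 80.
  m_7 = 1*80 - 40 = 40, d_7 = (1627 - 40^2)/1 = 27/1 = 27: (m_7, d_7) = (m_1, d_1) = (40, 27), so from here the quotients repeat a_1, ..., a_6; the period length is 6.
Hence the expansion of sqrt(1627) is a_0 = 40 followed by the repeating block 2, 1, 39, 1, 2, 80 (period 6).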